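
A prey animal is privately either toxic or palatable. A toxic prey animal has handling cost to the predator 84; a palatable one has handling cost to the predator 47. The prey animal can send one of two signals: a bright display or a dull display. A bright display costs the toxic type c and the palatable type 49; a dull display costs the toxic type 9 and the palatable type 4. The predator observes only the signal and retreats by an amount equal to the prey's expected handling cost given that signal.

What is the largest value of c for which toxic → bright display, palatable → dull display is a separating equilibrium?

Under separation: bright display → toxic (pays 84); dull display → palatable (pays 47).
Palatable: 47 − 4 = 43 ≥ 84 − 49 = 35. Holds regardless of c. ✓
Toxic: 84 − c ≥ 47 − 9, so c ≤ 84 − 38 = 46.

46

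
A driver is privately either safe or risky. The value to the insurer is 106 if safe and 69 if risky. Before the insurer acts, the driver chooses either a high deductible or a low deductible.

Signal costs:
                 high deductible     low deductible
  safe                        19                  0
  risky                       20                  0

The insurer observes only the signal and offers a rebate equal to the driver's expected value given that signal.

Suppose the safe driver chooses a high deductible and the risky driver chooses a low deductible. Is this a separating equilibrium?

If types separate, high deductible earns payment 106 and low deductible earns 69.
Safe: high deductible gives 106 − 19 = 87; low deductible gives 69 − 0 = 69. No deviation. ✓
Risky: low deductible gives 69 − 0 = 69; high deductible gives 106 − 20 = 86. Would deviate. ✗

No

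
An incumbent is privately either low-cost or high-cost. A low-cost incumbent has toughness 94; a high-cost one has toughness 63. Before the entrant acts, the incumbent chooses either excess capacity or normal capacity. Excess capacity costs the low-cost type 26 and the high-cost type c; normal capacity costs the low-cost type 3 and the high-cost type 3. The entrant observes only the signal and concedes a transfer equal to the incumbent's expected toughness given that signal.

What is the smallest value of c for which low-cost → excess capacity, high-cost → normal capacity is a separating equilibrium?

34

Under separation: excess capacity → low-cost (pays 94); normal capacity → high-cost (pays 63).
Low-cost: 94 − 26 = 68 ≥ 63 − 3 = 60. Holds regardless of c. ✓
High-cost: 63 − 3 ≥ 94 − c, so c ≥ 94 − 60 = 34.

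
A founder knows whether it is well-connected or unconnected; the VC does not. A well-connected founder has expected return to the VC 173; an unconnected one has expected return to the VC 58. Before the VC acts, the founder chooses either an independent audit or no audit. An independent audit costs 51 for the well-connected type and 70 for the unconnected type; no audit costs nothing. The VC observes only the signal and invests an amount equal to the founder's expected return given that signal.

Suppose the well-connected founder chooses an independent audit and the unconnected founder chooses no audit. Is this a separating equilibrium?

If types separate, audit earns payment 173 and no audit earns 58.
Well-connected: audit gives 173 − 51 = 122; no audit gives 58 − 0 = 58. No deviation. ✓
Unconnected: no audit gives 58 − 0 = 58; audit gives 173 − 70 = 103. Would deviate. ✗

No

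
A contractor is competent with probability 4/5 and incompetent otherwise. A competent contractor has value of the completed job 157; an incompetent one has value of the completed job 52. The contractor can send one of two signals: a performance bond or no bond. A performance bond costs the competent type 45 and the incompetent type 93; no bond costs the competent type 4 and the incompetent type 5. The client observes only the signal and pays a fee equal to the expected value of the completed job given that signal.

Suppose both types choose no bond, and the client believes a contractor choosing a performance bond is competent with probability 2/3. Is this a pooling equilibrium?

On the equilibrium path (no bond) the client holds the prior 4/5 and pays 4/5·157 + 1/5·52 = 136. Off-path (bond) belief 2/3 gives 2/3·157 + 1/3·52 = 122.
Competent: no bond gives 136 − 4 = 132; bond gives 122 − 45 = 77. Stays. ✓
Incompetent: no bond gives 136 − 5 = 131; bond gives 122 − 93 = 29. Stays. ✓
Beliefs are Bayes-consistent on-path and both types best-respond.

Yes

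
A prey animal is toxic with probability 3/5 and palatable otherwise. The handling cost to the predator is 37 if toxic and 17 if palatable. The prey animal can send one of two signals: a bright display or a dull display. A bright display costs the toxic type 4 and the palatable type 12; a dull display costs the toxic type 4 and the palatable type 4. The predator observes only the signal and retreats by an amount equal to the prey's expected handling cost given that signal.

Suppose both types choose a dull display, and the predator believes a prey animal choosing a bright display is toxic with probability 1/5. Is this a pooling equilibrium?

At the pooled signal (dull display) the predator holds the prior 3/5 and pays 3/5·37 + 2/5·17 = 29. Off-path (bright display) belief 1/5 gives 1/5·37 + 4/5·17 = 21.
Toxic: dull display gives 29 − 4 = 25; bright display gives 21 − 4 = 17. Stays. ✓
Palatable: dull display gives 29 − 4 = 25; bright display gives 21 − 12 = 9. Stays. ✓

Yes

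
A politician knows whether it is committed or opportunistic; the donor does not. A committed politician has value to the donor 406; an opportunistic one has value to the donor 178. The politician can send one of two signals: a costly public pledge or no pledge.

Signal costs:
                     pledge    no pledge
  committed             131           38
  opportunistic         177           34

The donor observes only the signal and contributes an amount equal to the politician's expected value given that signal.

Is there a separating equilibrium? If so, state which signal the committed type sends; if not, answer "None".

None

Try committed → pledge, opportunistic → no pledge:
  Under separation the donor infers type exactly: pledge → committed (pays 406), no pledge → opportunistic (pays 178).
  Committed: pledge gives 406 − 131 = 275; no pledge gives 178 − 38 = 140. No deviation. ✓
  Opportunistic: no pledge gives 178 − 34 = 144; pledge gives 406 − 177 = 229. Would deviate. ✗
Try committed → no pledge, opportunistic → pledge:
  Under separation the donor infers type exactly: no pledge → committed (pays 406), pledge → opportunistic (pays 178).
  Committed: no pledge gives 406 − 38 = 368; pledge gives 178 − 131 = 47. No deviation. ✓
  Opportunistic: pledge gives 178 − 177 = 1; no pledge gives 406 − 34 = 372. Would deviate. ✗
Neither assignment is incentive-compatible.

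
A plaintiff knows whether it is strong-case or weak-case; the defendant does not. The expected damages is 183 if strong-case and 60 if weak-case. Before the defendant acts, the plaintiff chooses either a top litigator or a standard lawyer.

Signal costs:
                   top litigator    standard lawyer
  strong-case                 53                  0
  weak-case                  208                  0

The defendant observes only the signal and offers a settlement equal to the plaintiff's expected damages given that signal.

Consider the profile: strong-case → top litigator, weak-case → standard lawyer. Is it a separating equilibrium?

Yes

Under separation the defendant infers type exactly: top litigator → strong-case (pays 183), standard lawyer → weak-case (pays 60).
Strong-case: top litigator gives 183 − 53 = 130; standard lawyer gives 60 − 0 = 60. No deviation. ✓
Weak-case: standard lawyer gives 60 − 0 = 60; top litigator gives 183 − 208 = -25. No deviation. ✓
Neither type gains from mimicking the other.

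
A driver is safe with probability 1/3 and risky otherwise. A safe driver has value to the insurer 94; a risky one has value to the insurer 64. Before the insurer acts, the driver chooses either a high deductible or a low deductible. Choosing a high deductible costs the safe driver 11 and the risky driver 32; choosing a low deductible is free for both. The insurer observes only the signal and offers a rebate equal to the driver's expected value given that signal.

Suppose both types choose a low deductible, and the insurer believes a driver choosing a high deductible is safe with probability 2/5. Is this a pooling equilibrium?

Yes

At the pooled signal (low deductible) the insurer holds the prior 1/3 and pays 1/3·94 + 2/3·64 = 74. Off-path (high deductible) belief 2/5 gives 2/5·94 + 3/5·64 = 76.
Safe: low deductible gives 74 − 0 = 74; high deductible gives 76 − 11 = 65. Stays. ✓
Risky: low deductible gives 74 − 0 = 74; high deductible gives 76 − 32 = 44. Stays. ✓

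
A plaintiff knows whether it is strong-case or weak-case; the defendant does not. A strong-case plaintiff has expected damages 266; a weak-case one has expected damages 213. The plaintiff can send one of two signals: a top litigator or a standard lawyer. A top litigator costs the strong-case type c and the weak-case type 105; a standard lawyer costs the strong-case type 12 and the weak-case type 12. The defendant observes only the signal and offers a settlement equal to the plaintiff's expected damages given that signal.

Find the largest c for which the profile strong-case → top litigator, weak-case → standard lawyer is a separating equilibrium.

65

Under separation: top litigator → strong-case (pays 266); standard lawyer → weak-case (pays 213).
Weak-case: 213 − 12 = 201 ≥ 266 − 105 = 161. Holds regardless of c. ✓
Strong-case: 266 − c ≥ 213 − 12, so c ≤ 266 − 201 = 65.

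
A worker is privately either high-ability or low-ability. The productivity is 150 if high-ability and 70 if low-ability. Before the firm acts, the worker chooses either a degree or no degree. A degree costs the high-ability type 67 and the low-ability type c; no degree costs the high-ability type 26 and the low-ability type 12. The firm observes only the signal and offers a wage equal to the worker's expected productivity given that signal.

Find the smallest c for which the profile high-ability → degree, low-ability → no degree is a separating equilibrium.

92

Under separation: degree → high-ability (pays 150); no degree → low-ability (pays 70).
High-ability: 150 − 67 = 83 ≥ 70 − 26 = 44. Holds regardless of c. ✓
Low-ability: 70 − 12 ≥ 150 − c, so c ≥ 150 − 58 = 92.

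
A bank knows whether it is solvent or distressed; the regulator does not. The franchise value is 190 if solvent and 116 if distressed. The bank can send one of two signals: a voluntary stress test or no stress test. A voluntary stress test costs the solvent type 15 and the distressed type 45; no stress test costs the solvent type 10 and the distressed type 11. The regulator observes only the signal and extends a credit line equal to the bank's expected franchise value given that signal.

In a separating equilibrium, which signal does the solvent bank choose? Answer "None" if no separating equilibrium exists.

None

Try solvent → stress test, distressed → no stress test:
  Under separation the regulator infers type exactly: stress test → solvent (pays 190), no stress test → distressed (pays 116).
  Solvent: stress test gives 190 − 15 = 175; no stress test gives 116 − 10 = 106. No deviation. ✓
  Distressed: no stress test gives 116 − 11 = 105; stress test gives 190 − 45 = 145. Would deviate. ✗
Try solvent → no stress test, distressed → stress test:
  Under separation the regulator infers type exactly: no stress test → solvent (pays 190), stress test → distressed (pays 116).
  Solvent: no stress test gives 190 − 10 = 180; stress test gives 116 − 15 = 101. No deviation. ✓
  Distressed: stress test gives 116 − 45 = 71; no stress test gives 190 − 11 = 179. Would deviate. ✗
Neither assignment is incentive-compatible.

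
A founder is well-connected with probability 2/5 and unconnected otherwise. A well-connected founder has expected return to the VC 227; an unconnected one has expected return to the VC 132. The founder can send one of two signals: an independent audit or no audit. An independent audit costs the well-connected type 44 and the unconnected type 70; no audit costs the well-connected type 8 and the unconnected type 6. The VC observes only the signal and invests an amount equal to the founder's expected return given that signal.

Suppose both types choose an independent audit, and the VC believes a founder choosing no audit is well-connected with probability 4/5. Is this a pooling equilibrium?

On the equilibrium path (audit) the VC holds the prior 2/5 and pays 2/5·227 + 3/5·132 = 170. Off-path (no audit) belief 4/5 gives 4/5·227 + 1/5·132 = 208.
Well-connected: audit gives 170 − 44 = 126; no audit gives 208 − 8 = 200. Deviates. ✗
Unconnected: audit gives 170 − 70 = 100; no audit gives 208 − 6 = 202. Deviates. ✗

No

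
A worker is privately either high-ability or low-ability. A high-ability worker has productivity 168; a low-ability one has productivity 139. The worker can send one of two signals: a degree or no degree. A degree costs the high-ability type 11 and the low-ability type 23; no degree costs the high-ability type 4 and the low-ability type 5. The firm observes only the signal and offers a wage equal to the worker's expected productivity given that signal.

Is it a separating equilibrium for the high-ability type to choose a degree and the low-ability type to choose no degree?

No

If types separate, degree earns payment 168 and no degree earns 139.
High-ability: degree gives 168 − 11 = 157; no degree gives 139 − 4 = 135. No deviation. ✓
Low-ability: no degree gives 139 − 5 = 134; degree gives 168 − 23 = 145. Would deviate. ✗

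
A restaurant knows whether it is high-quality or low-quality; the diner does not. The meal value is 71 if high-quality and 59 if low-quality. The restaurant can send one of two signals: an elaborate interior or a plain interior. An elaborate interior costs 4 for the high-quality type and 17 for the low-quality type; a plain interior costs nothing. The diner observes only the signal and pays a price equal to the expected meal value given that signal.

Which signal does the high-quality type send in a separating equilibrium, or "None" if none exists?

Try high-quality → elaborate interior, low-quality → plain interior:
  If types separate, elaborate interior earns payment 71 and plain interior earns 59.
  High-quality: elaborate interior gives 71 − 4 = 67; plain interior gives 59 − 0 = 59. No deviation. ✓
  Low-quality: plain interior gives 59 − 0 = 59; elaborate interior gives 71 − 17 = 54. No deviation. ✓
Both hold — the high-quality type sends elaborate interior.

elaborate interior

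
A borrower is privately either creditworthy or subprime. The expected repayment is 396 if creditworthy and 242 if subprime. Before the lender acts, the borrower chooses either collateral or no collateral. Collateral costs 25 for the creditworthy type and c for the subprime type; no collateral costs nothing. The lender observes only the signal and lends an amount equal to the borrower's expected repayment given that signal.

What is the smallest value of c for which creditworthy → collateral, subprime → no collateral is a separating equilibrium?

Under separation: collateral → creditworthy (pays 396); no collateral → subprime (pays 242).
Creditworthy: 396 − 25 = 371 ≥ 242 − 0 = 242. Holds regardless of c. ✓
Subprime: 242 − 0 ≥ 396 − c, so c ≥ 396 − 242 = 154.

154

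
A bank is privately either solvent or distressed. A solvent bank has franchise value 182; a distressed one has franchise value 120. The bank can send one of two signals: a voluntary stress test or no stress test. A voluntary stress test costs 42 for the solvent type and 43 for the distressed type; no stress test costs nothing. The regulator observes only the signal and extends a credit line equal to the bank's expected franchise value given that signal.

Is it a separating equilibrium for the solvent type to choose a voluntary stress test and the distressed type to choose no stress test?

If types separate, stress test earns payment 182 and no stress test earns 120.
Solvent: stress test gives 182 − 42 = 140; no stress test gives 120 − 0 = 120. No deviation. ✓
Distressed: no stress test gives 120 − 0 = 120; stress test gives 182 − 43 = 139. Would deviate. ✗

No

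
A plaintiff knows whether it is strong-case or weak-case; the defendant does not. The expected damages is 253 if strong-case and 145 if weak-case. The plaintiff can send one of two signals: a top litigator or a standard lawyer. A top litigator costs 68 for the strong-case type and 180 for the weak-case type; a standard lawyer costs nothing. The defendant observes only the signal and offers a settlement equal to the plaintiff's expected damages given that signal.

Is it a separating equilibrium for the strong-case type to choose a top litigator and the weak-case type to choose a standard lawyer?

Yes

Under separation the defendant infers type exactly: top litigator → strong-case (pays 253), standard lawyer → weak-case (pays 145).
Strong-case: top litigator gives 253 − 68 = 185; standard lawyer gives 145 − 0 = 145. No deviation. ✓
Weak-case: standard lawyer gives 145 − 0 = 145; top litigator gives 253 − 180 = 73. No deviation. ✓
Both incentive constraints hold.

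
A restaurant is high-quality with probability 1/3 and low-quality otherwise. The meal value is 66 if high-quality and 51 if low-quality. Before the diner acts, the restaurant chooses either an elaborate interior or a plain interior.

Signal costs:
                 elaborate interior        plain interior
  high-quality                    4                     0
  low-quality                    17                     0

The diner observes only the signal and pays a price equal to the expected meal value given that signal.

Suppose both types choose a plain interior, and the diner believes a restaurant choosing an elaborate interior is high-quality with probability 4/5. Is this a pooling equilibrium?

On the equilibrium path (plain interior) the diner holds the prior 1/3 and pays 1/3·66 + 2/3·51 = 56. Off-path (elaborate interior) belief 4/5 gives 4/5·66 + 1/5·51 = 63.
High-quality: plain interior gives 56 − 0 = 56; elaborate interior gives 63 − 4 = 59. Deviates. ✗
Low-quality: plain interior gives 56 − 0 = 56; elaborate interior gives 63 − 17 = 46. Stays. ✓

No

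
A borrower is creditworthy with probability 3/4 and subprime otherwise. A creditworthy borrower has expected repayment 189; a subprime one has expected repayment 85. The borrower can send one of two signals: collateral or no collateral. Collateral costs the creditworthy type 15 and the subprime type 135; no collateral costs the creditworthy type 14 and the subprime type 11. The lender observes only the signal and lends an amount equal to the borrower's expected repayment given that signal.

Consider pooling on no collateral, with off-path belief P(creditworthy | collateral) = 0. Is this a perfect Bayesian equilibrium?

Yes

At the pooled signal (no collateral) the lender holds the prior 3/4 and pays 3/4·189 + 1/4·85 = 163. Off-path (collateral) belief 0 gives 0·189 + 1·85 = 85.
Creditworthy: no collateral gives 163 − 14 = 149; collateral gives 85 − 15 = 70. Stays. ✓
Subprime: no collateral gives 163 − 11 = 152; collateral gives 85 − 135 = -50. Stays. ✓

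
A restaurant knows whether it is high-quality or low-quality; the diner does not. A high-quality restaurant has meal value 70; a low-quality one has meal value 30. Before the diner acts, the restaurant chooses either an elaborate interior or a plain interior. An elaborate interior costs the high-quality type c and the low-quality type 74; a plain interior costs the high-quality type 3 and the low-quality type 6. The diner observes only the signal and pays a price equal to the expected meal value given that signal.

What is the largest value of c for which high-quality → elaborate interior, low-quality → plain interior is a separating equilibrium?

43

Under separation: elaborate interior → high-quality (pays 70); plain interior → low-quality (pays 30).
Low-quality: 30 − 6 = 24 ≥ 70 − 74 = -4. Holds regardless of c. ✓
High-quality: 70 − c ≥ 30 − 3, so c ≤ 70 − 27 = 43.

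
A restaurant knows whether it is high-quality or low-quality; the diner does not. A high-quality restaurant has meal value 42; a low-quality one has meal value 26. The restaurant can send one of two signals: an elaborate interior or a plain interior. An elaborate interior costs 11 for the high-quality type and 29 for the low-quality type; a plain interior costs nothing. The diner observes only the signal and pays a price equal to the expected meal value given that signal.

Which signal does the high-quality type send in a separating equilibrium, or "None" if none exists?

Try high-quality → elaborate interior, low-quality → plain interior:
  If types separate, elaborate interior earns payment 42 and plain interior earns 26.
  High-quality: elaborate interior gives 42 − 11 = 31; plain interior gives 26 − 0 = 26. No deviation. ✓
  Low-quality: plain interior gives 26 − 0 = 26; elaborate interior gives 42 − 29 = 13. No deviation. ✓
Both hold — the high-quality type sends elaborate interior.

elaborate interior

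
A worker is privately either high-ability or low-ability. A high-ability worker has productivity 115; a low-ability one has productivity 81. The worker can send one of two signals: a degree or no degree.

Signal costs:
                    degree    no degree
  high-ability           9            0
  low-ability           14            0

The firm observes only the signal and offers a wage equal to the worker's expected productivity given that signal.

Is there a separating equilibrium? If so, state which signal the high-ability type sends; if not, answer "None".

Try high-ability → degree, low-ability → no degree:
  If types separate, degree earns payment 115 and no degree earns 81.
  High-ability: degree gives 115 − 9 = 106; no degree gives 81 − 0 = 81. No deviation. ✓
  Low-ability: no degree gives 81 − 0 = 81; degree gives 115 − 14 = 101. Would deviate. ✗
Try high-ability → no degree, low-ability → degree:
  If types separate, no degree earns payment 115 and degree earns 81.
  High-ability: no degree gives 115 − 0 = 115; degree gives 81 − 9 = 72. No deviation. ✓
  Low-ability: degree gives 81 − 14 = 67; no degree gives 115 − 0 = 115. Would deviate. ✗
Neither assignment is incentive-compatible.

None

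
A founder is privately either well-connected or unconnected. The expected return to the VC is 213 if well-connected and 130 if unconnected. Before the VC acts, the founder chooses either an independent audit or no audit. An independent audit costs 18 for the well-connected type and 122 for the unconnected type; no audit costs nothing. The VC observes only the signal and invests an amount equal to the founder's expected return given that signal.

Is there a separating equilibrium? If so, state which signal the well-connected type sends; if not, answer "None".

audit

Try well-connected → audit, unconnected → no audit:
  If types separate, audit earns payment 213 and no audit earns 130.
  Well-connected: audit gives 213 − 18 = 195; no audit gives 130 − 0 = 130. No deviation. ✓
  Unconnected: no audit gives 130 − 0 = 130; audit gives 213 − 122 = 91. No deviation. ✓
Both hold — the well-connected type sends audit.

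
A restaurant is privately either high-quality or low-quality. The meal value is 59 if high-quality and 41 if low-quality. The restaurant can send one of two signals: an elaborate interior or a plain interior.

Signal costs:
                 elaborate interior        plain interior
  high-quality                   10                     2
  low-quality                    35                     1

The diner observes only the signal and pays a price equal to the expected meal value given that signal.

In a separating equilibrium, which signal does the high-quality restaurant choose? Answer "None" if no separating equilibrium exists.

Try high-quality → elaborate interior, low-quality → plain interior:
  Under separation the diner infers type exactly: elaborate interior → high-quality (pays 59), plain interior → low-quality (pays 41).
  High-quality: elaborate interior gives 59 − 10 = 49; plain interior gives 41 − 2 = 39. No deviation. ✓
  Low-quality: plain interior gives 41 − 1 = 40; elaborate interior gives 59 − 35 = 24. No deviation. ✓
Both hold — the high-quality type sends elaborate interior.

elaborate interior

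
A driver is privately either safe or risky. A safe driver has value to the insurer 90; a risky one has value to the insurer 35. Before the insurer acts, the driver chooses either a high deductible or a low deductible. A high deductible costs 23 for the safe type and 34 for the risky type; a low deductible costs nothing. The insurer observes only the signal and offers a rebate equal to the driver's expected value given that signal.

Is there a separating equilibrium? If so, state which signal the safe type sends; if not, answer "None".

None

Try safe → high deductible, risky → low deductible:
  If types separate, high deductible earns payment 90 and low deductible earns 35.
  Safe: high deductible gives 90 − 23 = 67; low deductible gives 35 − 0 = 35. No deviation. ✓
  Risky: low deductible gives 35 − 0 = 35; high deductible gives 90 − 34 = 56. Would deviate. ✗
Try safe → low deductible, risky → high deductible:
  If types separate, low deductible earns payment 90 and high deductible earns 35.
  Safe: low deductible gives 90 − 0 = 90; high deductible gives 35 − 23 = 12. No deviation. ✓
  Risky: high deductible gives 35 − 34 = 1; low deductible gives 90 − 0 = 90. Would deviate. ✗
Neither assignment is incentive-compatible.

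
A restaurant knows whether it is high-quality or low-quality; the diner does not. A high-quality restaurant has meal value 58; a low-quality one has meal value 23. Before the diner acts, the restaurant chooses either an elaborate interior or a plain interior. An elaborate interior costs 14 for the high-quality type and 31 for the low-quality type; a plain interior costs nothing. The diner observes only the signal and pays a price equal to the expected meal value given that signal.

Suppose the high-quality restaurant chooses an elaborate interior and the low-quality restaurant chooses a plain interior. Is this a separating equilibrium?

No

Under separation the diner infers type exactly: elaborate interior → high-quality (pays 58), plain interior → low-quality (pays 23).
High-quality: elaborate interior gives 58 − 14 = 44; plain interior gives 23 − 0 = 23. No deviation. ✓
Low-quality: plain interior gives 23 − 0 = 23; elaborate interior gives 58 − 31 = 27. Would deviate. ✗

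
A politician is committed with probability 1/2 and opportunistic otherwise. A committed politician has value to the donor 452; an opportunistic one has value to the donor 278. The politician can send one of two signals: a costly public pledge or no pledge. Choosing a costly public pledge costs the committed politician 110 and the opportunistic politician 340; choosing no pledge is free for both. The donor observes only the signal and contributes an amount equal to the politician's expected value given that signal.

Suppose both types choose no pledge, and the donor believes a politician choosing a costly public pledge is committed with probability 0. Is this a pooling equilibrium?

Yes

At the pooled signal (no pledge) the donor holds the prior 1/2 and pays 1/2·452 + 1/2·278 = 365. Off-path (pledge) belief 0 gives 0·452 + 1·278 = 278.
Committed: no pledge gives 365 − 0 = 365; pledge gives 278 − 110 = 168. Stays. ✓
Opportunistic: no pledge gives 365 − 0 = 365; pledge gives 278 − 340 = -62. Stays. ✓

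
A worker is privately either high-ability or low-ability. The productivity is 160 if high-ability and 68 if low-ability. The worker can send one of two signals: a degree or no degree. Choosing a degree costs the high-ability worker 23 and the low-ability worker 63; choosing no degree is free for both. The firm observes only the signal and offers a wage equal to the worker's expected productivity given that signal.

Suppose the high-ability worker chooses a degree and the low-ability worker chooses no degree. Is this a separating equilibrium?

If types separate, degree earns payment 160 and no degree earns 68.
High-ability: degree gives 160 − 23 = 137; no degree gives 68 − 0 = 68. No deviation. ✓
Low-ability: no degree gives 68 − 0 = 68; degree gives 160 − 63 = 97. Would deviate. ✗

No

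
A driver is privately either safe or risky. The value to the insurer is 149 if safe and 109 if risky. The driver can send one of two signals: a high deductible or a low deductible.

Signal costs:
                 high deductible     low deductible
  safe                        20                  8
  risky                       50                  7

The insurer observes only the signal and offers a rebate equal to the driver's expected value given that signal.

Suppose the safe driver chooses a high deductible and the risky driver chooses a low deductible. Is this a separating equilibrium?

If types separate, high deductible earns payment 149 and low deductible earns 109.
Safe: high deductible gives 149 − 20 = 129; low deductible gives 109 − 8 = 101. No deviation. ✓
Risky: low deductible gives 109 − 7 = 102; high deductible gives 149 − 50 = 99. No deviation. ✓
Neither type gains from mimicking the other.

Yes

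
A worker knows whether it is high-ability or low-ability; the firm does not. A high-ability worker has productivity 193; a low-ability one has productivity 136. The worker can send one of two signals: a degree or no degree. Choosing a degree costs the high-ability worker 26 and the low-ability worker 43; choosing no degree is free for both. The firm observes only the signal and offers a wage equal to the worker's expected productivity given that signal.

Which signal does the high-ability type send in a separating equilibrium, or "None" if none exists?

None

Try high-ability → degree, low-ability → no degree:
  If types separate, degree earns payment 193 and no degree earns 136.
  High-ability: degree gives 193 − 26 = 167; no degree gives 136 − 0 = 136. No deviation. ✓
  Low-ability: no degree gives 136 − 0 = 136; degree gives 193 − 43 = 150. Would deviate. ✗
Try high-ability → no degree, low-ability → degree:
  If types separate, no degree earns payment 193 and degree earns 136.
  High-ability: no degree gives 193 − 0 = 193; degree gives 136 − 26 = 110. No deviation. ✓
  Low-ability: degree gives 136 − 43 = 93; no degree gives 193 − 0 = 193. Would deviate. ✗
Neither assignment is incentive-compatible.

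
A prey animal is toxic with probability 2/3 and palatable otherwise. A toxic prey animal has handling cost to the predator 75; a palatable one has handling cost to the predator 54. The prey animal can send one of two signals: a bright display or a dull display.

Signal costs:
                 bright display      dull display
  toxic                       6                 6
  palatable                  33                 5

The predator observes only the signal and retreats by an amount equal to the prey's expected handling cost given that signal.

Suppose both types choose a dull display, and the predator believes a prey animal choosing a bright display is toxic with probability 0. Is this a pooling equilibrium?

Yes

On the equilibrium path (dull display) the predator holds the prior 2/3 and pays 2/3·75 + 1/3·54 = 68. Off-path (bright display) belief 0 gives 0·75 + 1·54 = 54.
Toxic: dull display gives 68 − 6 = 62; bright display gives 54 − 6 = 48. Stays. ✓
Palatable: dull display gives 68 − 5 = 63; bright display gives 54 − 33 = 21. Stays. ✓
Beliefs are Bayes-consistent on-path and both types best-respond.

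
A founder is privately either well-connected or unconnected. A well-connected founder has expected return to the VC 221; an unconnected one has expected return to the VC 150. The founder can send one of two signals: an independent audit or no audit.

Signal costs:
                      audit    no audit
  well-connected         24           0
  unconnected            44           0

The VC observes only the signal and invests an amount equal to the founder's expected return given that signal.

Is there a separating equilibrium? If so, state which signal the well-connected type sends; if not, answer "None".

None

Try well-connected → audit, unconnected → no audit:
  If types separate, audit earns payment 221 and no audit earns 150.
  Well-connected: audit gives 221 − 24 = 197; no audit gives 150 − 0 = 150. No deviation. ✓
  Unconnected: no audit gives 150 − 0 = 150; audit gives 221 − 44 = 177. Would deviate. ✗
Try well-connected → no audit, unconnected → audit:
  If types separate, no audit earns payment 221 and audit earns 150.
  Well-connected: no audit gives 221 − 0 = 221; audit gives 150 − 24 = 126. No deviation. ✓
  Unconnected: audit gives 150 − 44 = 106; no audit gives 221 − 0 = 221. Would deviate. ✗
Neither assignment is incentive-compatible.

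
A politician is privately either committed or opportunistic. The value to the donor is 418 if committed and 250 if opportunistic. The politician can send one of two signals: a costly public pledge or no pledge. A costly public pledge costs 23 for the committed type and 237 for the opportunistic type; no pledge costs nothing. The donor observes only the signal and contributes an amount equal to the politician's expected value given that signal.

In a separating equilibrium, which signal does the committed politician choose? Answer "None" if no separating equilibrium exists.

Try committed → pledge, opportunistic → no pledge:
  Under separation the donor infers type exactly: pledge → committed (pays 418), no pledge → opportunistic (pays 250).
  Committed: pledge gives 418 − 23 = 395; no pledge gives 250 − 0 = 250. No deviation. ✓
  Opportunistic: no pledge gives 250 − 0 = 250; pledge gives 418 − 237 = 181. No deviation. ✓
Both hold — the committed type sends pledge.

pledge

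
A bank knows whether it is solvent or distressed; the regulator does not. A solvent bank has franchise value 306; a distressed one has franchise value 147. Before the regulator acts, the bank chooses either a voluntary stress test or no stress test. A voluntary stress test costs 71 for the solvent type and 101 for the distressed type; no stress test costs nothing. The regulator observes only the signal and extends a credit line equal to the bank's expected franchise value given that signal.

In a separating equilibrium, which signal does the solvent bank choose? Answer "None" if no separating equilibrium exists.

Try solvent → stress test, distressed → no stress test:
  Under separation the regulator infers type exactly: stress test → solvent (pays 306), no stress test → distressed (pays 147).
  Solvent: stress test gives 306 − 71 = 235; no stress test gives 147 − 0 = 147. No deviation. ✓
  Distressed: no stress test gives 147 − 0 = 147; stress test gives 306 − 101 = 205. Would deviate. ✗
Try solvent → no stress test, distressed → stress test:
  Under separation the regulator infers type exactly: no stress test → solvent (pays 306), stress test → distressed (pays 147).
  Solvent: no stress test gives 306 − 0 = 306; stress test gives 147 − 71 = 76. No deviation. ✓
  Distressed: stress test gives 147 − 101 = 46; no stress test gives 306 − 0 = 306. Would deviate. ✗
Neither assignment is incentive-compatible.

None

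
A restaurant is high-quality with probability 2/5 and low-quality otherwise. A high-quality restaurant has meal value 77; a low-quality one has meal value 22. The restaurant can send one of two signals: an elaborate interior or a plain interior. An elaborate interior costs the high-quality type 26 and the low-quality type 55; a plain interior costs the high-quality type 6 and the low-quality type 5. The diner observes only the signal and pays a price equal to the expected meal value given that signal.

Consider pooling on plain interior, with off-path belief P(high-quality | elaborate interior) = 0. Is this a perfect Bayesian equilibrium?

At the pooled signal (plain interior) the diner holds the prior 2/5 and pays 2/5·77 + 3/5·22 = 44. Off-path (elaborate interior) belief 0 gives 0·77 + 1·22 = 22.
High-quality: plain interior gives 44 − 6 = 38; elaborate interior gives 22 − 26 = -4. Stays. ✓
Low-quality: plain interior gives 44 − 5 = 39; elaborate interior gives 22 − 55 = -33. Stays. ✓

Yes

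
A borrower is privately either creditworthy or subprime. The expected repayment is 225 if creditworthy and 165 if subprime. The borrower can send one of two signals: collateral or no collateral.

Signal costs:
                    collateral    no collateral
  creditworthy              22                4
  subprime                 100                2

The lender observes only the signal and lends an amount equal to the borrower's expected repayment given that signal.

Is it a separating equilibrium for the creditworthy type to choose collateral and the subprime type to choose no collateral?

If types separate, collateral earns payment 225 and no collateral earns 165.
Creditworthy: collateral gives 225 − 22 = 203; no collateral gives 165 − 4 = 161. No deviation. ✓
Subprime: no collateral gives 165 − 2 = 163; collateral gives 225 − 100 = 125. No deviation. ✓
Neither type gains from mimicking the other.

Yes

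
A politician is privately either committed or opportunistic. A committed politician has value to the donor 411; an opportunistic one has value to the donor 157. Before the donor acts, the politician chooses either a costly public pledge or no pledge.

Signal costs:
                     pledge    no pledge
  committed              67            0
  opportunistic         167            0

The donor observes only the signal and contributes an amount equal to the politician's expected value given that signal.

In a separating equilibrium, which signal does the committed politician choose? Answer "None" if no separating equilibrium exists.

None

Try committed → pledge, opportunistic → no pledge:
  If types separate, pledge earns payment 411 and no pledge earns 157.
  Committed: pledge gives 411 − 67 = 344; no pledge gives 157 − 0 = 157. No deviation. ✓
  Opportunistic: no pledge gives 157 − 0 = 157; pledge gives 411 − 167 = 244. Would deviate. ✗
Try committed → no pledge, opportunistic → pledge:
  If types separate, no pledge earns payment 411 and pledge earns 157.
  Committed: no pledge gives 411 − 0 = 411; pledge gives 157 − 67 = 90. No deviation. ✓
  Opportunistic: pledge gives 157 − 167 = -10; no pledge gives 411 − 0 = 411. Would deviate. ✗
Neither assignment is incentive-compatible.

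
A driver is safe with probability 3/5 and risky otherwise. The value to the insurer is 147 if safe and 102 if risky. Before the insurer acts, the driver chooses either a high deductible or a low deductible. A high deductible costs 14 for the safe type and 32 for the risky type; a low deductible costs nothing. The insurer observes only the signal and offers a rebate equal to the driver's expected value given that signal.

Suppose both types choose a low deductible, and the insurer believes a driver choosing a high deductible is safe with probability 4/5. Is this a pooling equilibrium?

At the pooled signal (low deductible) the insurer holds the prior 3/5 and pays 3/5·147 + 2/5·102 = 129. Off-path (high deductible) belief 4/5 gives 4/5·147 + 1/5·102 = 138.
Safe: low deductible gives 129 − 0 = 129; high deductible gives 138 − 14 = 124. Stays. ✓
Risky: low deductible gives 129 − 0 = 129; high deductible gives 138 − 32 = 106. Stays. ✓

Yes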